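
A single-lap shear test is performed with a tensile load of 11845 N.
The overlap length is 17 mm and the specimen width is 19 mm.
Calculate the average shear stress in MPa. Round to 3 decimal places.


Shear stress = F / (overlap * width)
= 11845 / (17 * 19)
= 11845 / 323
= 36.672 MPa

36.672


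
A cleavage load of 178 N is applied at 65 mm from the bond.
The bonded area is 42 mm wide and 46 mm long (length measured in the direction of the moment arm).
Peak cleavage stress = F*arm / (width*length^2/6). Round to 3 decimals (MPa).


Moment = 178 * 65 = 11570 N*mm
Section modulus = 42 * 2116 / 6 = 88872 / 6 mm^3
Stress = 11570 / (88872 / 6) = 69420 / 88872
= 0.781 MPa

0.781


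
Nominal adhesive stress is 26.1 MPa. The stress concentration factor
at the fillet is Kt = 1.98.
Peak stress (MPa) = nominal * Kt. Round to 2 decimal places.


Peak = 26.1 * 1.98 = 51.68 MPa

51.68


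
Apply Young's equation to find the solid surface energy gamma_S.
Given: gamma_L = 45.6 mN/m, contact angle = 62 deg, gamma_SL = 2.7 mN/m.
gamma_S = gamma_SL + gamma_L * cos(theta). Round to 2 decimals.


theta_rad = 62 * pi/180 = 1.082104
gamma_S = 2.7 + 45.6 * cos(1.082104)
= 24.11 mN/m

24.11


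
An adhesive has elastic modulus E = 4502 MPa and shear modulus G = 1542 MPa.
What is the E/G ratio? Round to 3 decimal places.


E/G = 4502 / 1542 = 2.920

2.920


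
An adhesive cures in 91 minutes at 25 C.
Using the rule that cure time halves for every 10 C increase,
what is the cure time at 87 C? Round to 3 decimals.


Factor = 2^((87 - 25) / 10) = 73.5167
Cure time = 91 / 73.5167
= 1.238 minutes

1.238


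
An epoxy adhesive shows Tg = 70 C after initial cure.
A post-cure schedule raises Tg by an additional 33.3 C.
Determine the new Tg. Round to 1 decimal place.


New Tg = 70 + 33.3
= 103.3 C

103.3


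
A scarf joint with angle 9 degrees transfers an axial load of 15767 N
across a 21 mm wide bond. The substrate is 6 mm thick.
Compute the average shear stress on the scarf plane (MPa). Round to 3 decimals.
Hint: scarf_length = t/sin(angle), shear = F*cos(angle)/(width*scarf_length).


scarf_length = 6 / sin(9 deg) = 38.3547 mm
cos(9 deg) = 0.987688
shear stress = 15767 * 0.987688 / (21 * 38.3547)
= 19.334 MPa

19.334


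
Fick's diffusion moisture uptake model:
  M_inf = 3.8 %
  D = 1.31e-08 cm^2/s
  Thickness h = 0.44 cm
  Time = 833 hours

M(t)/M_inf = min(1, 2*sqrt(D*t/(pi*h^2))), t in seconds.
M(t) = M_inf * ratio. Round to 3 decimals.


t_sec = 833 * 3600 = 2998800
ratio = 2*sqrt(1.31e-08*2998800/(pi*0.44^2))
= min(1, 0.508290)
= 0.508290
M(t) = 3.8 * 0.508290 = 1.932 %

1.932


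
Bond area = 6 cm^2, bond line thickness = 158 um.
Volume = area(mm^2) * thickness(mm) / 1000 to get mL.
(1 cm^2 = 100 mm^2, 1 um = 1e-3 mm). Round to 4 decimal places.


area_mm2 = 6 * 100 = 600
blt_mm = 158 * 1e-3 = 0.158
vol_mm3 = 600 * 0.158 = 94.8
vol_mL = 94.8 / 1000 = 0.0948 mL

0.0948


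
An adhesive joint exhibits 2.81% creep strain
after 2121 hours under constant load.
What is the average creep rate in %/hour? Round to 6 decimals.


Creep rate = strain / time
= 2.81 / 2121
= 0.001325 %/h

0.001325


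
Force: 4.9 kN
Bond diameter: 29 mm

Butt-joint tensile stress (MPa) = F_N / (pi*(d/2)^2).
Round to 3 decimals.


F_N = 4.9 * 1000 = 4900.0 N
A = pi*(14.5)^2 = 660.5199 mm^2
stress = 4900.0 / 660.5199 = 7.418 MPa

7.418


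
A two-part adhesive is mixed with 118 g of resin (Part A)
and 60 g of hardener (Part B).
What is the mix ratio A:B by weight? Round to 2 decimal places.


Mix ratio = mass_A / mass_B
= 118 / 60
= 1.97

1.97


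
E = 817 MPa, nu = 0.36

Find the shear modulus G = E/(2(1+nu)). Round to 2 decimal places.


G = 817 / (2 * 1.36)
= 300.37 MPa

300.37


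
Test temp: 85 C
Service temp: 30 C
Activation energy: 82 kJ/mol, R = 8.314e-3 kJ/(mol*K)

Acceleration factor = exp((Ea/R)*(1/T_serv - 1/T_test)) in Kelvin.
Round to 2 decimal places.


AF = exp((82/0.008314)*(1/303.15 - 1/358.15))
= 147.86

147.86


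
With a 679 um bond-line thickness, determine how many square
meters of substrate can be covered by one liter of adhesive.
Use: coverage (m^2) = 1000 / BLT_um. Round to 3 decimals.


Coverage = 1000 / 679 = 1.473 m^2

1.473


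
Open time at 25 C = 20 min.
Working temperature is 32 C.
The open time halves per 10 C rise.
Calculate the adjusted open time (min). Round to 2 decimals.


factor = 2^((32 - 25) / 10) = 1.6245
ot = 20 / 1.6245 = 12.31 min

12.31


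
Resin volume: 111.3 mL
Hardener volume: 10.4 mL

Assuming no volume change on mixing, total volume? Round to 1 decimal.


V_total = 111.3 + 10.4 = 121.7 mL

121.7


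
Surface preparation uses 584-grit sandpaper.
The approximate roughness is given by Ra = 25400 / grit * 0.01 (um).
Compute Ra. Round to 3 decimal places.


Ra = 25400 / 584 * 0.01
= 254 / 584
= 0.435 um

0.435


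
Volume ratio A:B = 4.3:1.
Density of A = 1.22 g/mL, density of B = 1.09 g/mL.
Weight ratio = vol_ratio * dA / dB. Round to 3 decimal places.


Wt ratio = 4.3 * 1.22 / 1.09
= 4.813

4.813


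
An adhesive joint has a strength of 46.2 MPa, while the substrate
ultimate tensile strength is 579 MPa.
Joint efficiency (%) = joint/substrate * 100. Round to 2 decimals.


Efficiency = 46.2 / 579 * 100
= 7.98%

7.98


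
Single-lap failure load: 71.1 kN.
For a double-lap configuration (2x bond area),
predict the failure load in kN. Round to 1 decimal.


Failure load = 71.1 * 2 = 142.2 kN

142.2


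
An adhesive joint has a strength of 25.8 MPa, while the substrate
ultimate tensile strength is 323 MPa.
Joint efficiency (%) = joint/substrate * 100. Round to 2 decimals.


Efficiency = 25.8 / 323 * 100
= 7.99%

7.99


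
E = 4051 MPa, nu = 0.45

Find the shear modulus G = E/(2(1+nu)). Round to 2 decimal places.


G = 4051 / (2 * 1.45)
= 1396.90 MPa

1396.90


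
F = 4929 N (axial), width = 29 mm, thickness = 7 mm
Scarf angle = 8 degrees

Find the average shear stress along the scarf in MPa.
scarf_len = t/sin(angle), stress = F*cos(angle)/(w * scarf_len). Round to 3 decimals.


scarf_len = 7/sin(8 deg) = 50.2971
cos(8 deg) = 0.990268
stress = 4929*0.990268/(29*50.2971) = 3.346 MPa

3.346


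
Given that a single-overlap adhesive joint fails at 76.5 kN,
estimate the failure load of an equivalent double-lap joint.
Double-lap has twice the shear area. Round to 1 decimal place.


Double-lap factor = 2
Expected load = 76.5 * 2 = 153.0 kN

153.0


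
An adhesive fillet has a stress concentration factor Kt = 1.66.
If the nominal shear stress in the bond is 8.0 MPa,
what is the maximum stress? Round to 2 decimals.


Max stress = 8.0 * 1.66 = 13.28 MPa

13.28


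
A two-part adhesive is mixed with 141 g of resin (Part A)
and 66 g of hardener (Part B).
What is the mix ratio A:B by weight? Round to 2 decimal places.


Mix ratio = mass_A / mass_B
= 141 / 66
= 2.14

2.14


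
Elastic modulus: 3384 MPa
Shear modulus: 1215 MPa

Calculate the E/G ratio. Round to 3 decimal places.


E / G = 3384 / 1215 = 2.785

2.785


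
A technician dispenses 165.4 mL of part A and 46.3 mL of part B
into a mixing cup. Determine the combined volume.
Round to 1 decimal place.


Combined volume = 165.4 + 46.3
= 211.7 mL

211.7


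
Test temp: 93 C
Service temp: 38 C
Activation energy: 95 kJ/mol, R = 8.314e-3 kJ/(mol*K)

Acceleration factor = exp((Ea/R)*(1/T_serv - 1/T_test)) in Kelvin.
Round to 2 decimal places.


AF = exp((95/0.008314)*(1/311.15 - 1/366.15))
= 248.71

248.71


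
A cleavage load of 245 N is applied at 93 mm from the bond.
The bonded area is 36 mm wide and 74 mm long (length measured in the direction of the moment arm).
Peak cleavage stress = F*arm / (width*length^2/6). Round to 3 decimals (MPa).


Moment = 245 * 93 = 22785 N*mm
Section modulus = 36 * 5476 / 6 = 197136 / 6 mm^3
Stress = 22785 / (197136 / 6) = 136710 / 197136
= 0.693 MPa

0.693


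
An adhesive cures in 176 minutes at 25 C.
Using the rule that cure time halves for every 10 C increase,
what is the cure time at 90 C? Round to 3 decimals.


Factor = 2^((90 - 25) / 10) = 90.5097
Cure time = 176 / 90.5097
= 1.945 minutes

1.945


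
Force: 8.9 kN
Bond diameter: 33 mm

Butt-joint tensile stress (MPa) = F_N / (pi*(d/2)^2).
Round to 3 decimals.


F_N = 8.9 * 1000 = 8900.0 N
A = pi*(16.5)^2 = 855.2986 mm^2
stress = 8900.0 / 855.2986 = 10.406 MPa

10.406


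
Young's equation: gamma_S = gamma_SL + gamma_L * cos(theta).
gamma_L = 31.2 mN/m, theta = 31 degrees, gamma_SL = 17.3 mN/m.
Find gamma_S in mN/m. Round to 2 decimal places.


cos(31 deg) = 0.857167
gamma_S = 17.3 + 31.2 * 0.857167
= 44.04 mN/m

44.04


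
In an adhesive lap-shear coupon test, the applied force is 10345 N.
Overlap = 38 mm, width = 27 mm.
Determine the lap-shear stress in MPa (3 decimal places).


stress = F / (overlap * width)
= 10345 / (38 * 27)
= 10.083 MPa

10.083


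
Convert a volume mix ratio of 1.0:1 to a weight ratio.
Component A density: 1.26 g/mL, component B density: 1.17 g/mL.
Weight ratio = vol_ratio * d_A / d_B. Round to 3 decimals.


= 1.0 * 1.26 / 1.17 = 1.077

1.077


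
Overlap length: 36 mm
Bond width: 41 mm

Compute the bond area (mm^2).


Bond area = 36 * 41 = 1476 mm^2

1476


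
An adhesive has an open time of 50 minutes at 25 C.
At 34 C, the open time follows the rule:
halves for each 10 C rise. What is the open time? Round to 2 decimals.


Factor = 2^((34-25)/10) = 1.8661
Open time = 50 / 1.8661 = 26.79 min

26.79


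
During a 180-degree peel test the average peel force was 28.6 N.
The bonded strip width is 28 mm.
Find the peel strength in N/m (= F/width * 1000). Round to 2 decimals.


Peel strength = F/width * 1000
= 28.6 / 28 * 1000
= 1021.43 N/m

1021.43


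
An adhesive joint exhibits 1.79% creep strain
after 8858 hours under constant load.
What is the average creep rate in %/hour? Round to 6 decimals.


Creep rate = strain / time
= 1.79 / 8858
= 0.000202 %/h

0.000202


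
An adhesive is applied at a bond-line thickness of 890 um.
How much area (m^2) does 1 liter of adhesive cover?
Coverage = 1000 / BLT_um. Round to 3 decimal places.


Coverage = 1000 / 890 = 1.124 m^2

1.124


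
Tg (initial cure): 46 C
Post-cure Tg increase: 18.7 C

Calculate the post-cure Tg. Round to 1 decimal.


Post-cure Tg = 46 + 18.7 = 64.7 C

64.7


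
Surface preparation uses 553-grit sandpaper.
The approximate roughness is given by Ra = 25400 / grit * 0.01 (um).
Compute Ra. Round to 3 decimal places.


Ra = 25400 / 553 * 0.01
= 254 / 553
= 0.459 um

0.459


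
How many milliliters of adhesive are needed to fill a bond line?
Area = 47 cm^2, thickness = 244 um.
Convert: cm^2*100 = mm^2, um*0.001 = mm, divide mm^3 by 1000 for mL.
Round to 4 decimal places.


= (47 * 100) * (244 * 0.001) / 1000
= 1.1468 mL

1.1468


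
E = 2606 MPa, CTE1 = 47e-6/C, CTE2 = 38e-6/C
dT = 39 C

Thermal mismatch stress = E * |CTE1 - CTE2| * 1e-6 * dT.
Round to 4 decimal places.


= 2606 * 9e-6 * 39
= 0.9147 MPa

0.9147


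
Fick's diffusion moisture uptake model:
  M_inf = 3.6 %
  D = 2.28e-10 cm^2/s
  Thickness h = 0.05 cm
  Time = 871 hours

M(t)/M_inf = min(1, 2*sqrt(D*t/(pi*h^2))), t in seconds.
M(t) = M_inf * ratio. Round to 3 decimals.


t_sec = 871 * 3600 = 3135600
ratio = 2*sqrt(2.28e-10*3135600/(pi*0.05^2))
= min(1, 0.603410)
= 0.603410
M(t) = 3.6 * 0.603410 = 2.172 %

2.172


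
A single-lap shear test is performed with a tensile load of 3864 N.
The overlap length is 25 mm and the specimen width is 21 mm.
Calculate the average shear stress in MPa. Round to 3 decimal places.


Shear stress = F / (overlap * width)
= 3864 / (25 * 21)
= 3864 / 525
= 7.360 MPa

7.360


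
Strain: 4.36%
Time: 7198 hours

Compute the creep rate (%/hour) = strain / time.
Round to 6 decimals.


Creep rate = 4.36 / 7198
= 0.000606 %/h

0.000606


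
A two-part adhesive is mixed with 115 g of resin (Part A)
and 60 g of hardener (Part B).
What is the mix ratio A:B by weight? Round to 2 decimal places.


Mix ratio = mass_A / mass_B
= 115 / 60
= 1.92

1.92


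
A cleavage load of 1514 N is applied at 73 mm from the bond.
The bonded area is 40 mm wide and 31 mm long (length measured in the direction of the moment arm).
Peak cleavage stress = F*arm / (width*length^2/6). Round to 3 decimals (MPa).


Moment = 1514 * 73 = 110522 N*mm
Section modulus = 40 * 961 / 6 = 38440 / 6 mm^3
Stress = 110522 / (38440 / 6) = 663132 / 38440
= 17.251 MPa

17.251


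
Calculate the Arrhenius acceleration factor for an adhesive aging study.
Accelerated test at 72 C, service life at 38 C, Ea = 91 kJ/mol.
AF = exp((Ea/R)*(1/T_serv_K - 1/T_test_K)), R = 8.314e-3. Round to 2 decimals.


T_test = 345.15 K, T_serv = 311.15 K
Ea/R = 91 / 0.008314 = 10945.39
AF = exp(10945.39 * (1/311.15 - 1/345.15))
= 31.98

31.98


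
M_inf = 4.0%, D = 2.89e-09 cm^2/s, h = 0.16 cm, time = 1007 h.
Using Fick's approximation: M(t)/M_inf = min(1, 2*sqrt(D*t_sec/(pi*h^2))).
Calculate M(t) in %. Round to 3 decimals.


t = 3625200 s
ratio = min(1, 2*sqrt(2.89e-09*3625200/(pi*0.0256)))
= 0.721855
M(t) = 4.0 * 0.721855 = 2.887%

2.887


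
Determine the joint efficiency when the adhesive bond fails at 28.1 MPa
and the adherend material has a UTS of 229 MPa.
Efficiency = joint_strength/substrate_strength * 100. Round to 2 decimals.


Joint efficiency = 28.1 / 229 * 100
= 12.27%

12.27


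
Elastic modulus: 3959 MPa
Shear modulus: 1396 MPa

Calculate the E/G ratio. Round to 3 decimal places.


E / G = 3959 / 1396 = 2.836

2.836


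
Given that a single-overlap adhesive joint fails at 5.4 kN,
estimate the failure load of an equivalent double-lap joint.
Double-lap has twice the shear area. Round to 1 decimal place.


Double-lap factor = 2
Expected load = 5.4 * 2 = 10.8 kN

10.8


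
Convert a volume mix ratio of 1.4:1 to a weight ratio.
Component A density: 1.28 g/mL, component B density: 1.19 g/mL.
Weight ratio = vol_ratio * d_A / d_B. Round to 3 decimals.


= 1.4 * 1.28 / 1.19 = 1.506

1.506


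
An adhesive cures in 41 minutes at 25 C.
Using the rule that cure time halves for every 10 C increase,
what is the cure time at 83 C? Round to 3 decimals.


Factor = 2^((83 - 25) / 10) = 55.7152
Cure time = 41 / 55.7152
= 0.736 minutes

0.736


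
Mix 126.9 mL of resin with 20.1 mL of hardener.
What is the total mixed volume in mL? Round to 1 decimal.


Total = 126.9 + 20.1 = 147.0 mL

147.0


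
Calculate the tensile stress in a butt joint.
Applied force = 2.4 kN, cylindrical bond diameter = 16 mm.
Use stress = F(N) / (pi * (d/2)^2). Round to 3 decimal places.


A = pi * 8.0^2 = 201.0619 mm^2
sigma = 2400.0 / 201.0619 = 11.937 MPa

11.937


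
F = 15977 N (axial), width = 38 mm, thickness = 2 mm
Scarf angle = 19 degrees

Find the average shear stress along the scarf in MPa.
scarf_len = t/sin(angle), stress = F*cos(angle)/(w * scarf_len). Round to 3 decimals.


scarf_len = 2/sin(19 deg) = 6.1431
cos(19 deg) = 0.945519
stress = 15977*0.945519/(38*6.1431) = 64.713 MPa

64.713


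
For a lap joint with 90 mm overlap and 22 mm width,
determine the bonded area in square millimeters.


Area = 90 * 22 = 1980 mm^2

1980


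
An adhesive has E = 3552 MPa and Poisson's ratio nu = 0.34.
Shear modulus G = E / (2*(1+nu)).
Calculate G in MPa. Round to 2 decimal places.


G = 3552 / (2*(1+0.34))
= 3552 / 2.68
= 1325.37 MPa

1325.37


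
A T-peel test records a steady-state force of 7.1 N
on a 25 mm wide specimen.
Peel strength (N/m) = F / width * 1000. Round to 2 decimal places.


Peel strength = 7.1 / 25 * 1000
= 284.00 N/m

284.00


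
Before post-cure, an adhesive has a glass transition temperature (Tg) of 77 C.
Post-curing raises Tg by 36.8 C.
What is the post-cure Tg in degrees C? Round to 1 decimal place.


Tg_post = Tg_base + delta_Tg
= 77 + 36.8
= 113.8 C

113.8


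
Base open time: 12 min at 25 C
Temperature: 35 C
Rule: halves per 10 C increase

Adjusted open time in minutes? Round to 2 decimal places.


Acceleration = 2^((35-25)/10) = 2.0000
Open time = 12 / 2.0000 = 6.00 min

6.00


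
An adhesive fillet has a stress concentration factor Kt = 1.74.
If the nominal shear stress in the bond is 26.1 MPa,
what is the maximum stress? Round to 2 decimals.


Max stress = 26.1 * 1.74 = 45.41 MPa

45.41


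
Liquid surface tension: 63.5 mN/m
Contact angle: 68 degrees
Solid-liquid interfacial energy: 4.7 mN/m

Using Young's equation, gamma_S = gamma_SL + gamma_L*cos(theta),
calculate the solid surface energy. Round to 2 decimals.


gamma_S = 4.7 + 63.5 * cos(68)
= 28.49 mN/m

28.49


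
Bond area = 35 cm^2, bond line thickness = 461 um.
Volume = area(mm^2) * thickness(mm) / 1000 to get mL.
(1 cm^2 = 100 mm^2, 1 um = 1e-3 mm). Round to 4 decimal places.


area_mm2 = 35 * 100 = 3500
blt_mm = 461 * 1e-3 = 0.461
vol_mm3 = 3500 * 0.461 = 1613.5
vol_mL = 1613.5 / 1000 = 1.6135 mL

1.6135


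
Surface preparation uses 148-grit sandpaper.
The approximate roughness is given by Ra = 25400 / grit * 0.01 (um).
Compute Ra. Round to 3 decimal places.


Ra = 25400 / 148 * 0.01
= 254 / 148
= 1.716 um

1.716


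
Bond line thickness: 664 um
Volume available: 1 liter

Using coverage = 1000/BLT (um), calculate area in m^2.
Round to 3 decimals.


1 L = 1e6 mm^3, thickness = 664 um = 0.664 mm
Area = 1e6 / 0.664 mm^2 = (1e6 / 0.664) / 1e6 m^2 = 1000 / 664 m^2
= 1.506 m^2

1.506


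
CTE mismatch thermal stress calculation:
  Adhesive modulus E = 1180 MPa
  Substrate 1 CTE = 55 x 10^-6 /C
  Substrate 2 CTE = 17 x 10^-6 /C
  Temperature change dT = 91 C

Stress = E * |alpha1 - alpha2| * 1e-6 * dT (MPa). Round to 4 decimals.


delta_alpha = |55 - 17| = 38 x 10^-6/C
Stress = 1180 * 38e-6 * 91
= 4.0804 MPa

4.0804


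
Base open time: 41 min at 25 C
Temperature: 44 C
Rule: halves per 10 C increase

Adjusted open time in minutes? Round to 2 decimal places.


Acceleration = 2^((44-25)/10) = 3.7321
Open time = 41 / 3.7321 = 10.99 min

10.99


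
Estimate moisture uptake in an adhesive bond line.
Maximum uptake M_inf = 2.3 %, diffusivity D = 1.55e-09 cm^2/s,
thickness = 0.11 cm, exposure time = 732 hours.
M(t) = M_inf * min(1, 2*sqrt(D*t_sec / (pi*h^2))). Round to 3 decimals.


Convert time: 732 h = 2635200 s
ratio = min(1, 2*sqrt(1.55e-09*2635200/(pi*0.11^2)))
= 0.655594
M(t) = 2.3 * 0.655594 = 1.508%

1.508


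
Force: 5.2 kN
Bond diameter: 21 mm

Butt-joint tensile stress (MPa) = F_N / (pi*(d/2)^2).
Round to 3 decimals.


F_N = 5.2 * 1000 = 5200.0 N
A = pi*(10.5)^2 = 346.3606 mm^2
stress = 5200.0 / 346.3606 = 15.013 MPa

15.013


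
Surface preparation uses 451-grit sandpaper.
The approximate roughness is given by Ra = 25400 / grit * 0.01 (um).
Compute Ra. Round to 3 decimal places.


Ra = 25400 / 451 * 0.01
= 254 / 451
= 0.563 um

0.563


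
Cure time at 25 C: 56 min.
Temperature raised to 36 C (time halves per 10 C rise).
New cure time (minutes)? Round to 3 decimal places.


Acceleration factor = 2^(11/10) = 2.1435
New time = 56 / 2.1435 = 26.125 min

26.125


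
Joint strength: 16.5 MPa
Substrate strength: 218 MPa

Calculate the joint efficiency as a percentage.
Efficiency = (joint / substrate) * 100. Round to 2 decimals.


Efficiency = (16.5 / 218) * 100 = 7.57%

7.57


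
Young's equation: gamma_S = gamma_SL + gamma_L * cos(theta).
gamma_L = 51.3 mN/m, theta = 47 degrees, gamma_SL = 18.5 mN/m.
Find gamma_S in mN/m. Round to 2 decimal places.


cos(47 deg) = 0.681998
gamma_S = 18.5 + 51.3 * 0.681998
= 53.49 mN/m

53.49


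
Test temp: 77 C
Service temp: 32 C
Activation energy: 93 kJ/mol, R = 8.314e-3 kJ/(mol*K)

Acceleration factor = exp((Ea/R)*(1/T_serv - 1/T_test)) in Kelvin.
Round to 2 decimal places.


AF = exp((93/0.008314)*(1/305.15 - 1/350.15))
= 111.17

111.17


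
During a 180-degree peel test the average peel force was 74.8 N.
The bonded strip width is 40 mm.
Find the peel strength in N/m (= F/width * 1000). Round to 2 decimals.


Peel strength = F/width * 1000
= 74.8 / 40 * 1000
= 1870.00 N/m

1870.00


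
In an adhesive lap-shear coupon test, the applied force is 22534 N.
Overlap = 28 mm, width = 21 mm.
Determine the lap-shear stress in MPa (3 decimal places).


stress = F / (overlap * width)
= 22534 / (28 * 21)
= 38.323 MPa

38.323


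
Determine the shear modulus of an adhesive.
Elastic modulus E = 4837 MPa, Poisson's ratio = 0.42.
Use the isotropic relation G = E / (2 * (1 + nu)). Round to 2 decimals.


G = 4837 / (2*(1+0.42)) = 4837 / 2.84
= 1703.17 MPa

1703.17


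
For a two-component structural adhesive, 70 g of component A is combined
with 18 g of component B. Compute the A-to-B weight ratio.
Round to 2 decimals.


Weight ratio A:B = 70 / 18
= 3.89

3.89


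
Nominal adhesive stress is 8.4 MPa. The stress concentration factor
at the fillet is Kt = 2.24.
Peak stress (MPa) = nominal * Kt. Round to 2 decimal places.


Peak = 8.4 * 2.24 = 18.82 MPa

18.82


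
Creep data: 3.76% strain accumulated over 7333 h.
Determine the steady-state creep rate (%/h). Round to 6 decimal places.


Rate = 3.76 / 7333 = 0.000513 %/h

0.000513


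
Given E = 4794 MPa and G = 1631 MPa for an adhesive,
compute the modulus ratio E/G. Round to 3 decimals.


E/G ratio = 4794 / 1631 = 2.939

2.939


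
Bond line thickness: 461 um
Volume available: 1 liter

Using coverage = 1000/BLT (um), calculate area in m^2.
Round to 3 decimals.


1 L = 1e6 mm^3, thickness = 461 um = 0.461 mm
Area = 1e6 / 0.461 mm^2 = (1e6 / 0.461) / 1e6 m^2 = 1000 / 461 m^2
= 2.169 m^2

2.169


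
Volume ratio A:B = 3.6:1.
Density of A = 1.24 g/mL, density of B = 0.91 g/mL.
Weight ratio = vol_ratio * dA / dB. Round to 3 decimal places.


Wt ratio = 3.6 * 1.24 / 0.91
= 4.905

4.905


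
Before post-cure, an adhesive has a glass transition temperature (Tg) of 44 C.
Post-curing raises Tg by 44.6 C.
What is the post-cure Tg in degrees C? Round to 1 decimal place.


Tg_post = Tg_base + delta_Tg
= 44 + 44.6
= 88.6 C

88.6


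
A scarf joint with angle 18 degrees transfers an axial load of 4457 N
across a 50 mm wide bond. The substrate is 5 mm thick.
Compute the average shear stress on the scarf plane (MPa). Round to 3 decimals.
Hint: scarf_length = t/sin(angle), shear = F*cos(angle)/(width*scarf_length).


scarf_length = 5 / sin(18 deg) = 16.1803 mm
cos(18 deg) = 0.951057
shear stress = 4457 * 0.951057 / (50 * 16.1803)
= 5.240 MPa

5.240


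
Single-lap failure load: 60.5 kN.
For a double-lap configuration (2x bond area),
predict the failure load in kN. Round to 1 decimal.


Failure load = 60.5 * 2 = 121.0 kN

121.0


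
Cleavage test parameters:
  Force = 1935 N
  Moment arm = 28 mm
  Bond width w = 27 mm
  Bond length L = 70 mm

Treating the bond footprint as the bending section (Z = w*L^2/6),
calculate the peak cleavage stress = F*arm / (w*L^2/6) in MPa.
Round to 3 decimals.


M = 1935 * 28 = 54180 N*mm
Z = 27 * 70^2 / 6 = 132300 / 6 mm^3
sigma = M / Z = 6 * 54180 / 132300 = 325080 / 132300
= 2.457 MPa

2.457


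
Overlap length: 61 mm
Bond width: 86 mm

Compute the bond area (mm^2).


Bond area = 61 * 86 = 5246 mm^2

5246


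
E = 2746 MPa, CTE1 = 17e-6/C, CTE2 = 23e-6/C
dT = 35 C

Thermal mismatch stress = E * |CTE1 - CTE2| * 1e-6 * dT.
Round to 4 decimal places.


= 2746 * 6e-6 * 35
= 0.5767 MPa

0.5767


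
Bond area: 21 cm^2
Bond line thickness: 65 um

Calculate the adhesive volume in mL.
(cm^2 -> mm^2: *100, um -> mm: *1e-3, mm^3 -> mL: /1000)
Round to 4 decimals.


V = 21*100 * 65*1e-3 / 1000
= 0.1365 mL

0.1365


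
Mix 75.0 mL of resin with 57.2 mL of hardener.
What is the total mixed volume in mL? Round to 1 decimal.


Total = 75.0 + 57.2 = 132.2 mL

132.2


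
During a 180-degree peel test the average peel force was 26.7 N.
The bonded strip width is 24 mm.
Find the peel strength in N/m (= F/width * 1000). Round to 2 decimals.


Peel strength = F/width * 1000
= 26.7 / 24 * 1000
= 1112.50 N/m

1112.50


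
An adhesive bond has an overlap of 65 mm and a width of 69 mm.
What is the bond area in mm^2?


Bond area = overlap * width
= 65 * 69
= 4485 mm^2

4485


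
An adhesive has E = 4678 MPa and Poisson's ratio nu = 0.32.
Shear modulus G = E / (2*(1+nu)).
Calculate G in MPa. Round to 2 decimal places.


G = 4678 / (2*(1+0.32))
= 4678 / 2.64
= 1771.97 MPa

1771.97


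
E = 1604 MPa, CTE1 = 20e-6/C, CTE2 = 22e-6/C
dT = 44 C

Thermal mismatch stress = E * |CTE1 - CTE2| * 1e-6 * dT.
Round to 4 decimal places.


= 1604 * 2e-6 * 44
= 0.1412 MPa

0.1412


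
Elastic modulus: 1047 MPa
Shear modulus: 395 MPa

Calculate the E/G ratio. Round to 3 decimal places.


E / G = 1047 / 395 = 2.651

2.651


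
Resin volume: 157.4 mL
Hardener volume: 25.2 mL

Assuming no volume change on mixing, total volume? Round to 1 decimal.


V_total = 157.4 + 25.2 = 182.6 mL

182.6


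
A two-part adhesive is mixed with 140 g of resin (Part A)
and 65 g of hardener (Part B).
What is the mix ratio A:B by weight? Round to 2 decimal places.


Mix ratio = mass_A / mass_B
= 140 / 65
= 2.15

2.15


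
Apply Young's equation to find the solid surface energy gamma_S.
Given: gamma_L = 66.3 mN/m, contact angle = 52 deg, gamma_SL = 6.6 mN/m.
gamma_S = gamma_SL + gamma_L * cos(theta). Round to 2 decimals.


theta_rad = 52 * pi/180 = 0.907571
gamma_S = 6.6 + 66.3 * cos(0.907571)
= 47.42 mN/m

47.42


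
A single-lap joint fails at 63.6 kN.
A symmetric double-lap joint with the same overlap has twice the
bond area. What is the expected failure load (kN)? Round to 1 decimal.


Double-lap load = 2 * 63.6 = 127.2 kN

127.2


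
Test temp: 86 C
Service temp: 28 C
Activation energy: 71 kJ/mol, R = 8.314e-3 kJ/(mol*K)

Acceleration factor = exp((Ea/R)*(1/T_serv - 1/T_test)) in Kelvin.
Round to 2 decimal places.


AF = exp((71/0.008314)*(1/301.15 - 1/359.15))
= 97.47

97.47


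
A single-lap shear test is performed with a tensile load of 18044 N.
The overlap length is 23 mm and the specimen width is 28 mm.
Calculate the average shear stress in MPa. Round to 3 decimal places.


Shear stress = F / (overlap * width)
= 18044 / (23 * 28)
= 18044 / 644
= 28.019 MPa

28.019


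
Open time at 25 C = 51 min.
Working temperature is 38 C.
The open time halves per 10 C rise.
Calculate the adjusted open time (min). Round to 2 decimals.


factor = 2^((38 - 25) / 10) = 2.4623
ot = 51 / 2.4623 = 20.71 min

20.71


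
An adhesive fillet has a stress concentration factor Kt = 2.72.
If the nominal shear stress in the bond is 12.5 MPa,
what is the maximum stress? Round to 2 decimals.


Max stress = 12.5 * 2.72 = 34.00 MPa

34.00


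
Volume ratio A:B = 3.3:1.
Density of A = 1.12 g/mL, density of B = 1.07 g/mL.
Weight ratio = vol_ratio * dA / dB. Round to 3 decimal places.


Wt ratio = 3.3 * 1.12 / 1.07
= 3.454

3.454


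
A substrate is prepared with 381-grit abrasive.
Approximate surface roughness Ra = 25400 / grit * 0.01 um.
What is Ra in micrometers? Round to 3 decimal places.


Ra = 25400 / 381 * 0.01 = 0.667 um

0.667


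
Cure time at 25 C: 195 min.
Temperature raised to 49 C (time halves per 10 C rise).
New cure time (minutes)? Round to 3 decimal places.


Acceleration factor = 2^(24/10) = 5.2780
New time = 195 / 5.2780 = 36.946 min

36.946


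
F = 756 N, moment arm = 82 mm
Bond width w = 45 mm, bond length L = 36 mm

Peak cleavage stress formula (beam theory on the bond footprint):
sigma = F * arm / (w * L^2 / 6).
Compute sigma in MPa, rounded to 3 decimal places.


sigma = (756 * 82) / (45 * 1296 / 6)
= 61992 * 6 / 58320
= 371952 / 58320
= 6.378 MPa

6.378


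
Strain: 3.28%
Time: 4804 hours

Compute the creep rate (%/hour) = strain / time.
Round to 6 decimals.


Creep rate = 3.28 / 4804
= 0.000683 %/h

0.000683


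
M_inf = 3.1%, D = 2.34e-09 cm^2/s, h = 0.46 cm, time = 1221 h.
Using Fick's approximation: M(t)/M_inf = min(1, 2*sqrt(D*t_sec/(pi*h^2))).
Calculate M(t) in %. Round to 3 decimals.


t = 4395600 s
ratio = min(1, 2*sqrt(2.34e-09*4395600/(pi*0.2116)))
= 0.248779
M(t) = 3.1 * 0.248779 = 0.771%

0.771


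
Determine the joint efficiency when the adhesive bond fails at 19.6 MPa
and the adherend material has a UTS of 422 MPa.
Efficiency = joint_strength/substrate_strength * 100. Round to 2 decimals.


Joint efficiency = 19.6 / 422 * 100
= 4.64%

4.64


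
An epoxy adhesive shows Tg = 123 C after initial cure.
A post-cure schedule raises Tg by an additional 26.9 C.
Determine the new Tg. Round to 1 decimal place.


New Tg = 123 + 26.9
= 149.9 C

149.9


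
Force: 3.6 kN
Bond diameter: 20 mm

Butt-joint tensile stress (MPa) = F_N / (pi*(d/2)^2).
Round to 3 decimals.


F_N = 3.6 * 1000 = 3600.0 N
A = pi*(10.0)^2 = 314.1593 mm^2
stress = 3600.0 / 314.1593 = 11.459 MPa

11.459


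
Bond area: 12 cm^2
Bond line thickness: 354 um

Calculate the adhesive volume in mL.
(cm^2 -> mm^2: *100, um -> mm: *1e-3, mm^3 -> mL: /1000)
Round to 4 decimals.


V = 12*100 * 354*1e-3 / 1000
= 0.4248 mL

0.4248


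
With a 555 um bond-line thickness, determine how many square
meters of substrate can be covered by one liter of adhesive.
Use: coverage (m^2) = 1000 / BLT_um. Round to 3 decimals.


Coverage = 1000 / 555 = 1.802 m^2

1.802


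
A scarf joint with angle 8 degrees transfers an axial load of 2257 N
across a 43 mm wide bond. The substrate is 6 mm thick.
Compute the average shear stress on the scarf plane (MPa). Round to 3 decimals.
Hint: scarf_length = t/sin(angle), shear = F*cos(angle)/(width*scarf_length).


scarf_length = 6 / sin(8 deg) = 43.1118 mm
cos(8 deg) = 0.990268
shear stress = 2257 * 0.990268 / (43 * 43.1118)
= 1.206 MPa

1.206


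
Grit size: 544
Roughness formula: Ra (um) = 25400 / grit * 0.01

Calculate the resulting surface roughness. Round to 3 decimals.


Ra = 25400 / 544 * 0.01
= 0.467 um

0.467


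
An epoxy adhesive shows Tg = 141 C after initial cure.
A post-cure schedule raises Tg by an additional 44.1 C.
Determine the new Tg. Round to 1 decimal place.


New Tg = 141 + 44.1
= 185.1 C

185.1


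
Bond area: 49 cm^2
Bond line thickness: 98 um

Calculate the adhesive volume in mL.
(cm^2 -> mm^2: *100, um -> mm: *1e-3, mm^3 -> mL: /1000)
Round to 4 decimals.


V = 49*100 * 98*1e-3 / 1000
= 0.4802 mL

0.4802


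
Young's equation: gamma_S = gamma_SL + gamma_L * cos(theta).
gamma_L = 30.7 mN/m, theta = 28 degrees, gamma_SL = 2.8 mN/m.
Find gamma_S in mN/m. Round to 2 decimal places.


cos(28 deg) = 0.882948
gamma_S = 2.8 + 30.7 * 0.882948
= 29.91 mN/m

29.91


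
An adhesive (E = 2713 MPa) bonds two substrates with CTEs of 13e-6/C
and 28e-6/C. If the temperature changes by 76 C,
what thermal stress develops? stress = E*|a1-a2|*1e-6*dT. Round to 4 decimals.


Stress = 2713 * |13 - 28| * 1e-6 * 76
= 3.0928 MPa

3.0928


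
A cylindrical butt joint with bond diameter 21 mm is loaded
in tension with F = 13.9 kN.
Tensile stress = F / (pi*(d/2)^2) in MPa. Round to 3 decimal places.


Area = pi * (21/2)^2 = 346.3606 mm^2
Stress = 13.9*1000 / 346.3606
= 40.132 MPa

40.132


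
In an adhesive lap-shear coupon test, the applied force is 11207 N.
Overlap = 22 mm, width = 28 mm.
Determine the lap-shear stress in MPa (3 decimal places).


stress = F / (overlap * width)
= 11207 / (22 * 28)
= 18.193 MPa

18.193


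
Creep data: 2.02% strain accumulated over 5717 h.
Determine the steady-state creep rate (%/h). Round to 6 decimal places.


Rate = 2.02 / 5717 = 0.000353 %/h

0.000353


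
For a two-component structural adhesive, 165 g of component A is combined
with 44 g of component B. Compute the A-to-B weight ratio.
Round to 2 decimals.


Weight ratio A:B = 165 / 44
= 3.75

3.75


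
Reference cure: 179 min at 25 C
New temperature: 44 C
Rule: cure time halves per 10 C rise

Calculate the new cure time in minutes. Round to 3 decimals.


factor = 2^((44-25)/10) = 3.7321
t_new = 179 / 3.7321 = 47.962 min

47.962


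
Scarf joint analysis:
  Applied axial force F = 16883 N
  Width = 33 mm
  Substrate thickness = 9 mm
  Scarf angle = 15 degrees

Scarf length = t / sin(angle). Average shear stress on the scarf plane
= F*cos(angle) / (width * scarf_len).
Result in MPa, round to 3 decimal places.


Scarf length = 9 / sin(15 deg) = 34.7733 mm
cos(15 deg) = 0.965926
Shear = 16883 * 0.965926 / (33 * 34.7733)
= 14.211 MPa

14.211


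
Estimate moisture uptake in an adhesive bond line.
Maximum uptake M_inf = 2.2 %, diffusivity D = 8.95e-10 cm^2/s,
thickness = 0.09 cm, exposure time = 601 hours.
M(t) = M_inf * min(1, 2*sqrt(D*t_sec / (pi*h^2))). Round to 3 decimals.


Convert time: 601 h = 2163600 s
ratio = min(1, 2*sqrt(8.95e-10*2163600/(pi*0.09^2)))
= 0.551712
M(t) = 2.2 * 0.551712 = 1.214%

1.214


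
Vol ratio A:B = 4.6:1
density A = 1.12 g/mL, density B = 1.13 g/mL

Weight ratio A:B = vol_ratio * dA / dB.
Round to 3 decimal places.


Weight ratio = 4.6 * 1.12 / 1.13
= 4.559

4.559


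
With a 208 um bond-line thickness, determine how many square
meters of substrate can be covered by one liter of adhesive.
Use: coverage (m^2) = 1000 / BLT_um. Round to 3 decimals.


Coverage = 1000 / 208 = 4.808 m^2

4.808


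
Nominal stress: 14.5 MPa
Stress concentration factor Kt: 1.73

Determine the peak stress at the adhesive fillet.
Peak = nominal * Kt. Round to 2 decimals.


Peak stress = 14.5 * 1.73
= 25.09 MPa

25.09


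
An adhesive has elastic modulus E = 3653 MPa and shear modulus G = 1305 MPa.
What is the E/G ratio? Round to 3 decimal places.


E/G = 3653 / 1305 = 2.799

2.799


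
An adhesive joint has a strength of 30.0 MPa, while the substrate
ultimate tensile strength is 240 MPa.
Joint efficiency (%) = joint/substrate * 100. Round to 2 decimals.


Efficiency = 30.0 / 240 * 100
= 12.50%

12.50


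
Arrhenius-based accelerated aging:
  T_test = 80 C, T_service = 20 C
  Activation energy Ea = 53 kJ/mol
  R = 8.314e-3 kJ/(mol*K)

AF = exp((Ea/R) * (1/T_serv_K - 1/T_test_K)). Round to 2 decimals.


T_test_K = 353.15, T_serv_K = 293.15
AF = exp((53/8.314e-3) * (1/293.15 - 1/353.15))
= 40.23

40.23


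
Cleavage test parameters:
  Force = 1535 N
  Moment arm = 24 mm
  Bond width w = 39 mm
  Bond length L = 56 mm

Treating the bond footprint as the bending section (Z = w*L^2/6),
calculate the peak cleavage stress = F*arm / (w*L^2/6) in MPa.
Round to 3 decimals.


M = 1535 * 24 = 36840 N*mm
Z = 39 * 56^2 / 6 = 122304 / 6 mm^3
sigma = M / Z = 6 * 36840 / 122304 = 221040 / 122304
= 1.807 MPa

1.807


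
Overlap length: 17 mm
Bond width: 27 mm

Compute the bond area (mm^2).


Bond area = 17 * 27 = 459 mm^2

459


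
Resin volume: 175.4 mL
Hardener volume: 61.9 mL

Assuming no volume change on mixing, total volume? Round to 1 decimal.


V_total = 175.4 + 61.9 = 237.3 mL

237.3


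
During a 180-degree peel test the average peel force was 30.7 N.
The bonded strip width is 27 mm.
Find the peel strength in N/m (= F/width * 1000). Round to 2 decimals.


Peel strength = F/width * 1000
= 30.7 / 27 * 1000
= 1137.04 N/m

1137.04


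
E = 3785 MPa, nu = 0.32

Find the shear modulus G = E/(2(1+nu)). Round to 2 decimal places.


G = 3785 / (2 * 1.32)
= 1433.71 MPa

1433.71


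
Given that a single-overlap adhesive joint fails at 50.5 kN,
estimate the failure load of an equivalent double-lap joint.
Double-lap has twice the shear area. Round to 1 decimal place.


Double-lap factor = 2
Expected load = 50.5 * 2 = 101.0 kN

101.0


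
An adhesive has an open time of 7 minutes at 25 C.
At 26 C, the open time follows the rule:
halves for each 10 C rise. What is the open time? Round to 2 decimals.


Factor = 2^((26-25)/10) = 1.0718
Open time = 7 / 1.0718 = 6.53 min

6.53


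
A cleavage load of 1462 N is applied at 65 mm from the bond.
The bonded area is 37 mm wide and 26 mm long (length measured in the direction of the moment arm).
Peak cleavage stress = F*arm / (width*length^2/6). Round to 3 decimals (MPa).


Moment = 1462 * 65 = 95030 N*mm
Section modulus = 37 * 676 / 6 = 25012 / 6 mm^3
Stress = 95030 / (25012 / 6) = 570180 / 25012
= 22.796 MPa

22.796


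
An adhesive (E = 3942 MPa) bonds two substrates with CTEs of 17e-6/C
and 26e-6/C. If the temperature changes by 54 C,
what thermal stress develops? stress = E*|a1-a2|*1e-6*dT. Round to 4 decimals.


Stress = 3942 * |17 - 26| * 1e-6 * 54
= 1.9158 MPa

1.9158


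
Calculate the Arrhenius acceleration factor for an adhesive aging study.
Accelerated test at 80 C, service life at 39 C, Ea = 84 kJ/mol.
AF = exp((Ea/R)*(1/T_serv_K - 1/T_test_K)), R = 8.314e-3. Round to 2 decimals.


T_test = 353.15 K, T_serv = 312.15 K
Ea/R = 84 / 0.008314 = 10103.44
AF = exp(10103.44 * (1/312.15 - 1/353.15))
= 42.85

42.85


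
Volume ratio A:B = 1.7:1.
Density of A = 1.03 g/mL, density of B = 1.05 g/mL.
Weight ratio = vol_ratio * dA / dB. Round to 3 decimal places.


Wt ratio = 1.7 * 1.03 / 1.05
= 1.668

1.668


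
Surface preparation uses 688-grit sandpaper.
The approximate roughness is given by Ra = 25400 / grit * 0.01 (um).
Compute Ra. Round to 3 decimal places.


Ra = 25400 / 688 * 0.01
= 254 / 688
= 0.369 um

0.369


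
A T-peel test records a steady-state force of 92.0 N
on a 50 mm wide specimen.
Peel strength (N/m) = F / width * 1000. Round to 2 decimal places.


Peel strength = 92.0 / 50 * 1000
= 1840.00 N/m

1840.00


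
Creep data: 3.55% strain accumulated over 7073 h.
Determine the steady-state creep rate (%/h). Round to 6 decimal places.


Rate = 3.55 / 7073 = 0.000502 %/h

0.000502


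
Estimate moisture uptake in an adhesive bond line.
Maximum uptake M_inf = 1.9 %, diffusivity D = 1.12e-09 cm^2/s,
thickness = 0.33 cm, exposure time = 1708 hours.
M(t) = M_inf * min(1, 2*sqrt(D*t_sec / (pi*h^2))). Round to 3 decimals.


Convert time: 1708 h = 6148800 s
ratio = min(1, 2*sqrt(1.12e-09*6148800/(pi*0.33^2)))
= 0.283756
M(t) = 1.9 * 0.283756 = 0.539%

0.539


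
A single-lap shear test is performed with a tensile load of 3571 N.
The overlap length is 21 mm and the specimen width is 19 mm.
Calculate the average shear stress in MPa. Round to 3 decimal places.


Shear stress = F / (overlap * width)
= 3571 / (21 * 19)
= 3571 / 399
= 8.950 MPa

8.950


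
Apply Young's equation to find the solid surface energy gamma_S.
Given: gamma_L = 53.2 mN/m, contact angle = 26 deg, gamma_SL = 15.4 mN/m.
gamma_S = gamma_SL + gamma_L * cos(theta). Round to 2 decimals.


theta_rad = 26 * pi/180 = 0.453786
gamma_S = 15.4 + 53.2 * cos(0.453786)
= 63.22 mN/m

63.22


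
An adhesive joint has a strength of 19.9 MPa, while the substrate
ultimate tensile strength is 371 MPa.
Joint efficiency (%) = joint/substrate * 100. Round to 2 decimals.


Efficiency = 19.9 / 371 * 100
= 5.36%

5.36


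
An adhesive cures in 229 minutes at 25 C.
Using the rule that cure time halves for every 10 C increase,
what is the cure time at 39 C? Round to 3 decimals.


Factor = 2^((39 - 25) / 10) = 2.6390
Cure time = 229 / 2.6390
= 86.775 minutes

86.775


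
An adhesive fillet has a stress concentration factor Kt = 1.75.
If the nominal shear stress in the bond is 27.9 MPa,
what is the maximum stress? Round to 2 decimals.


Max stress = 27.9 * 1.75 = 48.83 MPa

48.83


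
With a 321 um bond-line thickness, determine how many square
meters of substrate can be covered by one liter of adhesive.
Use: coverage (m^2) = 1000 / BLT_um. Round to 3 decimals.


Coverage = 1000 / 321 = 3.115 m^2

3.115


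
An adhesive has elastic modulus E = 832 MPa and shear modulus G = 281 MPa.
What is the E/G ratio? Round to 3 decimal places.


E/G = 832 / 281 = 2.961

2.961


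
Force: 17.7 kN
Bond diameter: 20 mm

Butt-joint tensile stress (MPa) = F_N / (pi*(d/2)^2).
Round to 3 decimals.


F_N = 17.7 * 1000 = 17700.0 N
A = pi*(10.0)^2 = 314.1593 mm^2
stress = 17700.0 / 314.1593 = 56.341 MPa

56.341
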